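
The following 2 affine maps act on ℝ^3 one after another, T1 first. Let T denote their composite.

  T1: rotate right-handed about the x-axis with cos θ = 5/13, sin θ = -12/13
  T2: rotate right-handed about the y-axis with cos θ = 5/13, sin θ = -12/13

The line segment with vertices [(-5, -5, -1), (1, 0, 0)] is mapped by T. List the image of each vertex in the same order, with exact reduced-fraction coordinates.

image vertices: (-985/169, -37/13, -505/169), (5/13, 0, 12/13)

T1 rotate right-handed about the x-axis with cos θ = 5/13, sin θ = -12/13: (-5, -5, -1) → (-5, -37/13, 55/13); (1, 0, 0) → (1, 0, 0)
T2 rotate right-handed about the y-axis with cos θ = 5/13, sin θ = -12/13: (-5, -37/13, 55/13) → (-985/169, -37/13, -505/169); (1, 0, 0) → (5/13, 0, 12/13)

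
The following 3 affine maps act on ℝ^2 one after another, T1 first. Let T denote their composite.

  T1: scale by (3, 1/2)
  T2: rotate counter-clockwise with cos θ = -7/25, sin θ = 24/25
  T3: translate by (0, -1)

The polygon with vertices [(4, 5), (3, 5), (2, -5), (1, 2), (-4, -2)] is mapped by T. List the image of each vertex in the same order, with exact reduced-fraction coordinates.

image vertices: (-144/25, 491/50), (-123/25, 347/50), (18/25, 273/50), (-9/5, 8/5), (108/25, -306/25)

T1 scale by (3, 1/2): (4, 5) → (12, 5/2); (3, 5) → (9, 5/2); (2, -5) → (6, -5/2); (1, 2) → (3, 1); (-4, -2) → (-12, -1)
T2 rotate counter-clockwise with cos θ = -7/25, sin θ = 24/25: (12, 5/2) → (-144/25, 541/50); (9, 5/2) → (-123/25, 397/50); (6, -5/2) → (18/25, 323/50); (3, 1) → (-9/5, 13/5); (-12, -1) → (108/25, -281/25)
T3 translate by (0, -1): (-144/25, 541/50) → (-144/25, 491/50); (-123/25, 397/50) → (-123/25, 347/50); (18/25, 323/50) → (18/25, 273/50); (-9/5, 13/5) → (-9/5, 8/5); (108/25, -281/25) → (108/25, -306/25)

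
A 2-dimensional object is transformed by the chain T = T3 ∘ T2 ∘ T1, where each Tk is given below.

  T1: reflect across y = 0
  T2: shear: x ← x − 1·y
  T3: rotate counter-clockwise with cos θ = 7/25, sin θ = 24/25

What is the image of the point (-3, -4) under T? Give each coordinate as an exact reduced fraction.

T1 reflect across y = 0: (-3, -4) → (-3, 4)
T2 shear: x ← x − 1·y: (-3, 4) → (-7, 4)
T3 rotate counter-clockwise with cos θ = 7/25, sin θ = 24/25: (-7, 4) → (-29/5, -28/5)

T(p) = (-29/5, -28/5)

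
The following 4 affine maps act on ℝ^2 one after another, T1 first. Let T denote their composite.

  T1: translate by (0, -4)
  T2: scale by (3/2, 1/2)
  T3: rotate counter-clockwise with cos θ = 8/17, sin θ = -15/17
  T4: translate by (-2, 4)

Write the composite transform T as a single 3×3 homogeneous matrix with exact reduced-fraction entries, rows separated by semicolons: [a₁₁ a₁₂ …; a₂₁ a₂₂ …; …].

T = [12/17 15/34 -64/17; -45/34 4/17 52/17; 0 0 1]

T1 = [1 0 0; 0 1 -4; 0 0 1]
T2·T1 = [3/2 0 0; 0 1/2 -2; 0 0 1]
T3·…·T1 = [12/17 15/34 -30/17; -45/34 4/17 -16/17; 0 0 1]
T4·…·T1 = [12/17 15/34 -64/17; -45/34 4/17 52/17; 0 0 1]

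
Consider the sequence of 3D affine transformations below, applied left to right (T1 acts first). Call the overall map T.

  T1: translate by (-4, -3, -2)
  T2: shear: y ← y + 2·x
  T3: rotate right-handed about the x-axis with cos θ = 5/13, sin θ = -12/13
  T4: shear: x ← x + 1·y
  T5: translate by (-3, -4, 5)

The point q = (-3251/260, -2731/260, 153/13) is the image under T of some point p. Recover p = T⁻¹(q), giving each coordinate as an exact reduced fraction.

T1 = [1 0 0 -4; 0 1 0 -3; 0 0 1 -2; 0 0 0 1]
T2·T1 = [1 0 0 -4; 2 1 0 -11; 0 0 1 -2; 0 0 0 1]
T3·…·T1 = [1 0 0 -4; 10/13 5/13 12/13 -79/13; -24/13 -12/13 5/13 122/13; 0 0 0 1]
T4·…·T1 = [23/13 5/13 12/13 -131/13; 10/13 5/13 12/13 -79/13; -24/13 -12/13 5/13 122/13; 0 0 0 1]
T5·…·T1 = [23/13 5/13 12/13 -170/13; 10/13 5/13 12/13 -131/13; -24/13 -12/13 5/13 187/13; 0 0 0 1]
det M = 1; M⁻¹ = [1 -1 0 3; -2 31/13 -12/13 145/13; 0 12/13 5/13 49/13; 0 0 0 1]
M⁻¹ · (-3251/260, -2731/260, 153/13)ᵀ = (1, 1/4, -7/5)ᵀ

p = (1, 1/4, -7/5)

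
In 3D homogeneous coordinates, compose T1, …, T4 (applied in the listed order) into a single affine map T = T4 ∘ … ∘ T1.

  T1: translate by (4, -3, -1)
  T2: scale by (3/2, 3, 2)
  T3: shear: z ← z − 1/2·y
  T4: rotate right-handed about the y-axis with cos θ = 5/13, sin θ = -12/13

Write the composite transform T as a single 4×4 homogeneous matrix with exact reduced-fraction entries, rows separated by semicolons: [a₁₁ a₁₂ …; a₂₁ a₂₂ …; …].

T = [15/26 18/13 -24/13 0; 0 3 0 -9; 18/13 -15/26 10/13 13/2; 0 0 0 1]

T1 = [1 0 0 4; 0 1 0 -3; 0 0 1 -1; 0 0 0 1]
T2·T1 = [3/2 0 0 6; 0 3 0 -9; 0 0 2 -2; 0 0 0 1]
T3·…·T1 = [3/2 0 0 6; 0 3 0 -9; 0 -3/2 2 5/2; 0 0 0 1]
T4·…·T1 = [15/26 18/13 -24/13 0; 0 3 0 -9; 18/13 -15/26 10/13 13/2; 0 0 0 1]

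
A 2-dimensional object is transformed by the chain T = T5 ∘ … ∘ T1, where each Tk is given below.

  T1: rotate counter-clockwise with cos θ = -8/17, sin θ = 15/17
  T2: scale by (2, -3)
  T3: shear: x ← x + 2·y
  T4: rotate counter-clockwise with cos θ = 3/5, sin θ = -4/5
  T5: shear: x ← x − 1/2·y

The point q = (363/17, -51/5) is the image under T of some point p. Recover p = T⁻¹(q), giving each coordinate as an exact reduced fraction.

p = (-3, -3/4)

T1 = [-8/17 -15/17 0; 15/17 -8/17 0; 0 0 1]
T2·T1 = [-16/17 -30/17 0; -45/17 24/17 0; 0 0 1]
T3·…·T1 = [-106/17 18/17 0; -45/17 24/17 0; 0 0 1]
T4·…·T1 = [-498/85 30/17 0; 17/5 0 0; 0 0 1]
T5·…·T1 = [-257/34 30/17 0; 17/5 0 0; 0 0 1]
det M = -6; M⁻¹ = [0 5/17 0; 17/30 257/204 0; 0 0 1]
M⁻¹ · (363/17, -51/5)ᵀ = (-3, -3/4)ᵀ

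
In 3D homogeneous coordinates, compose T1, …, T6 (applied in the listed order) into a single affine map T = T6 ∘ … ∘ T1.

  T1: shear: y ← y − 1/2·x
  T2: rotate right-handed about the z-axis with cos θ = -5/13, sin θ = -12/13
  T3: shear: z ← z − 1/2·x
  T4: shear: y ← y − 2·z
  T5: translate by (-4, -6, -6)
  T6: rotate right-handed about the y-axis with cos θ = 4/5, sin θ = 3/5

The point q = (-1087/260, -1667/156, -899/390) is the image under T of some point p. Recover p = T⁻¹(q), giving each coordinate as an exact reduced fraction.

p = (1/2, 8/3, 8/3)

T1 = [1 0 0 0; -1/2 1 0 0; 0 0 1 0; 0 0 0 1]
T2·T1 = [-11/13 12/13 0 0; -19/26 -5/13 0 0; 0 0 1 0; 0 0 0 1]
T3·…·T1 = [-11/13 12/13 0 0; -19/26 -5/13 0 0; 11/26 -6/13 1 0; 0 0 0 1]
T4·…·T1 = [-11/13 12/13 0 0; -41/26 7/13 -2 0; 11/26 -6/13 1 0; 0 0 0 1]
T5·…·T1 = [-11/13 12/13 0 -4; -41/26 7/13 -2 -6; 11/26 -6/13 1 -6; 0 0 0 1]
T6·…·T1 = [-11/26 6/13 3/5 -34/5; -41/26 7/13 -2 -6; 11/13 -12/13 4/5 -12/5; 0 0 0 1]
det M = 1; M⁻¹ = [-92/65 -12/13 -81/65 -236/13; -28/65 -11/13 -233/130 -160/13; 1 0 1/2 8; 0 0 0 1]
M⁻¹ · (-1087/260, -1667/156, -899/390)ᵀ = (1/2, 8/3, 8/3)ᵀ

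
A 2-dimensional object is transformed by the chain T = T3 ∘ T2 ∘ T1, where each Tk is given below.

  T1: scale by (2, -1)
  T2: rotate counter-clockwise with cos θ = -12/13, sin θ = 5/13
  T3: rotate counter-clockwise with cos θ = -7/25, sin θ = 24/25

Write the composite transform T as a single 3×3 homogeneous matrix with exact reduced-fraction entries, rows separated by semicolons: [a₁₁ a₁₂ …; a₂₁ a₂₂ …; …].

T = [-72/325 -323/325 0; -646/325 36/325 0; 0 0 1]

T1 = [2 0 0; 0 -1 0; 0 0 1]
T2·T1 = [-24/13 5/13 0; 10/13 12/13 0; 0 0 1]
T3·…·T1 = [-72/325 -323/325 0; -646/325 36/325 0; 0 0 1]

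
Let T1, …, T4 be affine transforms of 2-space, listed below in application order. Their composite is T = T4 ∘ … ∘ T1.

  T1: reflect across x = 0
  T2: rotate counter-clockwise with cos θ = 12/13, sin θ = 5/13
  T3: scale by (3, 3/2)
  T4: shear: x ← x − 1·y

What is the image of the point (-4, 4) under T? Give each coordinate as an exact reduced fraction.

T(p) = (-18/13, 102/13)

T1 reflect across x = 0: (-4, 4) → (4, 4)
T2 rotate counter-clockwise with cos θ = 12/13, sin θ = 5/13: (4, 4) → (28/13, 68/13)
T3 scale by (3, 3/2): (28/13, 68/13) → (84/13, 102/13)
T4 shear: x ← x − 1·y: (84/13, 102/13) → (-18/13, 102/13)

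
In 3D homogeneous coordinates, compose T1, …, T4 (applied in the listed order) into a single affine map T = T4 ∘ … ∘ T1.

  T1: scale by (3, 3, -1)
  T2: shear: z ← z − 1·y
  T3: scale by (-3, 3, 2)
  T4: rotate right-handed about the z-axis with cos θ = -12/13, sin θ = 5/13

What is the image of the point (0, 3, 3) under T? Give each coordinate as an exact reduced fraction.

T(p) = (-135/13, -324/13, -24)

T1 scale by (3, 3, -1): (0, 3, 3) → (0, 9, -3)
T2 shear: z ← z − 1·y: (0, 9, -3) → (0, 9, -12)
T3 scale by (-3, 3, 2): (0, 9, -12) → (0, 27, -24)
T4 rotate right-handed about the z-axis with cos θ = -12/13, sin θ = 5/13: (0, 27, -24) → (-135/13, -324/13, -24)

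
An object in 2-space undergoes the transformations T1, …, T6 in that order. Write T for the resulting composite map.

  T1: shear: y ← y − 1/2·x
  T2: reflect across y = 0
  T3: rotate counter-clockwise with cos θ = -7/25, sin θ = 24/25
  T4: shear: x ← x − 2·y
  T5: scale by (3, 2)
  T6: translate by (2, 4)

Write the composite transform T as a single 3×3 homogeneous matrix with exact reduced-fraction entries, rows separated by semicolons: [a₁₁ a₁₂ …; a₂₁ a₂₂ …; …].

T = [-36/5 6/5 2; 41/25 14/25 4; 0 0 1]

T1 = [1 0 0; -1/2 1 0; 0 0 1]
T2·T1 = [1 0 0; 1/2 -1 0; 0 0 1]
T3·…·T1 = [-19/25 24/25 0; 41/50 7/25 0; 0 0 1]
T4·…·T1 = [-12/5 2/5 0; 41/50 7/25 0; 0 0 1]
T5·…·T1 = [-36/5 6/5 0; 41/25 14/25 0; 0 0 1]
T6·…·T1 = [-36/5 6/5 2; 41/25 14/25 4; 0 0 1]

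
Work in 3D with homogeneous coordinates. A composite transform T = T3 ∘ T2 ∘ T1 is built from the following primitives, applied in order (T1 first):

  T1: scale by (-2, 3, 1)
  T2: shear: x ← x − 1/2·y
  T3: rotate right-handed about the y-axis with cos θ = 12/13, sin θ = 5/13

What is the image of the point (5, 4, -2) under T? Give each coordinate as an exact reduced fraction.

T(p) = (-202/13, 12, 56/13)

T1 scale by (-2, 3, 1): (5, 4, -2) → (-10, 12, -2)
T2 shear: x ← x − 1/2·y: (-10, 12, -2) → (-16, 12, -2)
T3 rotate right-handed about the y-axis with cos θ = 12/13, sin θ = 5/13: (-16, 12, -2) → (-202/13, 12, 56/13)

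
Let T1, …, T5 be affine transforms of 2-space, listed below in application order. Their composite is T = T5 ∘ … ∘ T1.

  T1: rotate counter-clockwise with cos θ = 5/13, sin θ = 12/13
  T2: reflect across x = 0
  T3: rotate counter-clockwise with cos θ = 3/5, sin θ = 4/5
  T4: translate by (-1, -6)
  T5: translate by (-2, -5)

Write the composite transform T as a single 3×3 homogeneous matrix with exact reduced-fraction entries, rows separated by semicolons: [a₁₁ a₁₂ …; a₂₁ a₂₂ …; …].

T1 = [5/13 -12/13 0; 12/13 5/13 0; 0 0 1]
T2·T1 = [-5/13 12/13 0; 12/13 5/13 0; 0 0 1]
T3·…·T1 = [-63/65 16/65 0; 16/65 63/65 0; 0 0 1]
T4·…·T1 = [-63/65 16/65 -1; 16/65 63/65 -6; 0 0 1]
T5·…·T1 = [-63/65 16/65 -3; 16/65 63/65 -11; 0 0 1]

T = [-63/65 16/65 -3; 16/65 63/65 -11; 0 0 1]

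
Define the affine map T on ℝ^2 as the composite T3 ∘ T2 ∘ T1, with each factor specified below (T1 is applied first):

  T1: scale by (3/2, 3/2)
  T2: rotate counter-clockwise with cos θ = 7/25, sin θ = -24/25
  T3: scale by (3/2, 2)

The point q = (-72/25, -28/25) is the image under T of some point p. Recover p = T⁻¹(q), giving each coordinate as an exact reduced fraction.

T1 = [3/2 0 0; 0 3/2 0; 0 0 1]
T2·T1 = [21/50 36/25 0; -36/25 21/50 0; 0 0 1]
T3·…·T1 = [63/100 54/25 0; -72/25 21/25 0; 0 0 1]
det M = 27/4; M⁻¹ = [28/225 -8/25 0; 32/75 7/75 0; 0 0 1]
M⁻¹ · (-72/25, -28/25)ᵀ = (0, -4/3)ᵀ

p = (0, -4/3)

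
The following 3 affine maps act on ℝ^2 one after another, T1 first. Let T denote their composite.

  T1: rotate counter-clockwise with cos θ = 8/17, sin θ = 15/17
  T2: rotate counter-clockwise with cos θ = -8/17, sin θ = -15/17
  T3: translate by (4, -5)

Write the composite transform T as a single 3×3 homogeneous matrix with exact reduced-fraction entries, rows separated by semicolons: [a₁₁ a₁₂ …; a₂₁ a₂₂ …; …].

T1 = [8/17 -15/17 0; 15/17 8/17 0; 0 0 1]
T2·T1 = [161/289 240/289 0; -240/289 161/289 0; 0 0 1]
T3·…·T1 = [161/289 240/289 4; -240/289 161/289 -5; 0 0 1]

T = [161/289 240/289 4; -240/289 161/289 -5; 0 0 1]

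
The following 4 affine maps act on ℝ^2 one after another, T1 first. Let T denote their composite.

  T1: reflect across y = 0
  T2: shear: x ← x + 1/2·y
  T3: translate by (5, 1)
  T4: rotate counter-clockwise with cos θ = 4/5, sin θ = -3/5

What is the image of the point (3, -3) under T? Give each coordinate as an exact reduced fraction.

T1 reflect across y = 0: (3, -3) → (3, 3)
T2 shear: x ← x + 1/2·y: (3, 3) → (9/2, 3)
T3 translate by (5, 1): (9/2, 3) → (19/2, 4)
T4 rotate counter-clockwise with cos θ = 4/5, sin θ = -3/5: (19/2, 4) → (10, -5/2)

T(p) = (10, -5/2)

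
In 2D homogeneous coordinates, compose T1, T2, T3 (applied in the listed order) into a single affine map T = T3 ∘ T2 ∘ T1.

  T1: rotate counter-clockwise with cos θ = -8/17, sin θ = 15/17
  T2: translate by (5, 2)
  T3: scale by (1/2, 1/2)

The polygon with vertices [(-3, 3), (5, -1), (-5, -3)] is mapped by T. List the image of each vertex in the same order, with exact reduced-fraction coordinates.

T1 rotate counter-clockwise with cos θ = -8/17, sin θ = 15/17: (-3, 3) → (-21/17, -69/17); (5, -1) → (-25/17, 83/17); (-5, -3) → (5, -3)
T2 translate by (5, 2): (-21/17, -69/17) → (64/17, -35/17); (-25/17, 83/17) → (60/17, 117/17); (5, -3) → (10, -1)
T3 scale by (1/2, 1/2): (64/17, -35/17) → (32/17, -35/34); (60/17, 117/17) → (30/17, 117/34); (10, -1) → (5, -1/2)

image vertices: (32/17, -35/34), (30/17, 117/34), (5, -1/2)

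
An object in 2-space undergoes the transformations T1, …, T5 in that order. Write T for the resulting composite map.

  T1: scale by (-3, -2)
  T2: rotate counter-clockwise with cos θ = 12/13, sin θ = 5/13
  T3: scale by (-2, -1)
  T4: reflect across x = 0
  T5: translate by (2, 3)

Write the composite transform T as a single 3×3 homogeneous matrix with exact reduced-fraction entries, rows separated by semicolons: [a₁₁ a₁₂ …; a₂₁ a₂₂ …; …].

T1 = [-3 0 0; 0 -2 0; 0 0 1]
T2·T1 = [-36/13 10/13 0; -15/13 -24/13 0; 0 0 1]
T3·…·T1 = [72/13 -20/13 0; 15/13 24/13 0; 0 0 1]
T4·…·T1 = [-72/13 20/13 0; 15/13 24/13 0; 0 0 1]
T5·…·T1 = [-72/13 20/13 2; 15/13 24/13 3; 0 0 1]

T = [-72/13 20/13 2; 15/13 24/13 3; 0 0 1]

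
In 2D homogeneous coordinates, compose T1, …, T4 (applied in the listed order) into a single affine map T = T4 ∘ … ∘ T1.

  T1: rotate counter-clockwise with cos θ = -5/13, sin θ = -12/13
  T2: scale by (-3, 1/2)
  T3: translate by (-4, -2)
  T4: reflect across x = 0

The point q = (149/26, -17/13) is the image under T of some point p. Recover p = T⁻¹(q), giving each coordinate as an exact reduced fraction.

T1 = [-5/13 12/13 0; -12/13 -5/13 0; 0 0 1]
T2·T1 = [15/13 -36/13 0; -6/13 -5/26 0; 0 0 1]
T3·…·T1 = [15/13 -36/13 -4; -6/13 -5/26 -2; 0 0 1]
T4·…·T1 = [-15/13 36/13 4; -6/13 -5/26 -2; 0 0 1]
det M = 3/2; M⁻¹ = [-5/39 -24/13 -124/39; 4/13 -10/13 -36/13; 0 0 1]
M⁻¹ · (149/26, -17/13)ᵀ = (-3/2, 0)ᵀ

p = (-3/2, 0)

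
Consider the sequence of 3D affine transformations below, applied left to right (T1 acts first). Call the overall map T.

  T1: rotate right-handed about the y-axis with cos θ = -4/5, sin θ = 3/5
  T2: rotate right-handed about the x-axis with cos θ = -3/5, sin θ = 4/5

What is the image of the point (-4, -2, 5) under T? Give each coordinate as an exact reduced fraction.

T(p) = (31/5, 62/25, -16/25)

T1 rotate right-handed about the y-axis with cos θ = -4/5, sin θ = 3/5: (-4, -2, 5) → (31/5, -2, -8/5)
T2 rotate right-handed about the x-axis with cos θ = -3/5, sin θ = 4/5: (31/5, -2, -8/5) → (31/5, 62/25, -16/25)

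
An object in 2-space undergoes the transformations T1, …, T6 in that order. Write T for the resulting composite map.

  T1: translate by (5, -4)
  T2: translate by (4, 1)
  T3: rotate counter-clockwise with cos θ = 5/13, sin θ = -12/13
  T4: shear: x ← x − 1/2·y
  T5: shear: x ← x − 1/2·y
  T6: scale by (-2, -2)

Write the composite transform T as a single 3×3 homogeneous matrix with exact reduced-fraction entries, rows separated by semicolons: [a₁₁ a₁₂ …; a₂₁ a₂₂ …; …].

T = [-34/13 -14/13 -264/13; 24/13 -10/13 246/13; 0 0 1]

T1 = [1 0 5; 0 1 -4; 0 0 1]
T2·T1 = [1 0 9; 0 1 -3; 0 0 1]
T3·…·T1 = [5/13 12/13 9/13; -12/13 5/13 -123/13; 0 0 1]
T4·…·T1 = [11/13 19/26 141/26; -12/13 5/13 -123/13; 0 0 1]
T5·…·T1 = [17/13 7/13 132/13; -12/13 5/13 -123/13; 0 0 1]
T6·…·T1 = [-34/13 -14/13 -264/13; 24/13 -10/13 246/13; 0 0 1]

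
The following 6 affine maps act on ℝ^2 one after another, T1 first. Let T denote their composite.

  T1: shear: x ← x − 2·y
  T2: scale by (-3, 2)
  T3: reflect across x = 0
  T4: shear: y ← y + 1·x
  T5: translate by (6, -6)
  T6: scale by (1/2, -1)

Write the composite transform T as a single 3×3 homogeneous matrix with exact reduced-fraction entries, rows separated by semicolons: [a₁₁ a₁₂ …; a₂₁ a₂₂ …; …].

T = [3/2 -3 3; -3 4 6; 0 0 1]

T1 = [1 -2 0; 0 1 0; 0 0 1]
T2·T1 = [-3 6 0; 0 2 0; 0 0 1]
T3·…·T1 = [3 -6 0; 0 2 0; 0 0 1]
T4·…·T1 = [3 -6 0; 3 -4 0; 0 0 1]
T5·…·T1 = [3 -6 6; 3 -4 -6; 0 0 1]
T6·…·T1 = [3/2 -3 3; -3 4 6; 0 0 1]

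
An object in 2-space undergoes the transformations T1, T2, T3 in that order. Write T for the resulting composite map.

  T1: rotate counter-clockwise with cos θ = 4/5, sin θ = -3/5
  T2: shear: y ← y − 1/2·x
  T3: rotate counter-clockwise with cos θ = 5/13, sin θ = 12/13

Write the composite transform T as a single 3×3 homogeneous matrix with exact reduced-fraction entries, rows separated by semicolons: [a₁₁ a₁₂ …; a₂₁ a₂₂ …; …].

T1 = [4/5 3/5 0; -3/5 4/5 0; 0 0 1]
T2·T1 = [4/5 3/5 0; -1 1/2 0; 0 0 1]
T3·…·T1 = [16/13 -3/13 0; 23/65 97/130 0; 0 0 1]

T = [16/13 -3/13 0; 23/65 97/130 0; 0 0 1]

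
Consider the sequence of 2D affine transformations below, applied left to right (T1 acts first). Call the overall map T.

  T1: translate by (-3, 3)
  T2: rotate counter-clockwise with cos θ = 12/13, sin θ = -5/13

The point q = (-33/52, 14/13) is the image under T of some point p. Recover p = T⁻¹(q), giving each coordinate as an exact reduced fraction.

T1 = [1 0 -3; 0 1 3; 0 0 1]
T2·T1 = [12/13 5/13 -21/13; -5/13 12/13 51/13; 0 0 1]
det M = 1; M⁻¹ = [12/13 -5/13 3; 5/13 12/13 -3; 0 0 1]
M⁻¹ · (-33/52, 14/13)ᵀ = (2, -9/4)ᵀ

p = (2, -9/4)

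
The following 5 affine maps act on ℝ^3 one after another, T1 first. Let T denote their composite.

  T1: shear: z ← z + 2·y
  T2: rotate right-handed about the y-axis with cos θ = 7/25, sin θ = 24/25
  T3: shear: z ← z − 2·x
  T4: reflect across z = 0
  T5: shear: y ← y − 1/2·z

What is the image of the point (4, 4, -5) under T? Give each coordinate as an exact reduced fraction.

T(p) = (4, -3/2, 11)

T1 shear: z ← z + 2·y: (4, 4, -5) → (4, 4, 3)
T2 rotate right-handed about the y-axis with cos θ = 7/25, sin θ = 24/25: (4, 4, 3) → (4, 4, -3)
T3 shear: z ← z − 2·x: (4, 4, -3) → (4, 4, -11)
T4 reflect across z = 0: (4, 4, -11) → (4, 4, 11)
T5 shear: y ← y − 1/2·z: (4, 4, 11) → (4, -3/2, 11)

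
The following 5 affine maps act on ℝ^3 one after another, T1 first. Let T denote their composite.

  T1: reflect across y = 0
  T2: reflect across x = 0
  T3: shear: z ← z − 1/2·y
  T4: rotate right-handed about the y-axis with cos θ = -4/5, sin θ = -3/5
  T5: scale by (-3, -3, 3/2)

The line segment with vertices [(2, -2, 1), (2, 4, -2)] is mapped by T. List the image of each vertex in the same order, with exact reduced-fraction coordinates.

image vertices: (-24/5, -6, -9/5), (-24/5, 12, -9/5)

T1 reflect across y = 0: (2, -2, 1) → (2, 2, 1); (2, 4, -2) → (2, -4, -2)
T2 reflect across x = 0: (2, 2, 1) → (-2, 2, 1); (2, -4, -2) → (-2, -4, -2)
T3 shear: z ← z − 1/2·y: (-2, 2, 1) → (-2, 2, 0); (-2, -4, -2) → (-2, -4, 0)
T4 rotate right-handed about the y-axis with cos θ = -4/5, sin θ = -3/5: (-2, 2, 0) → (8/5, 2, -6/5); (-2, -4, 0) → (8/5, -4, -6/5)
T5 scale by (-3, -3, 3/2): (8/5, 2, -6/5) → (-24/5, -6, -9/5); (8/5, -4, -6/5) → (-24/5, 12, -9/5)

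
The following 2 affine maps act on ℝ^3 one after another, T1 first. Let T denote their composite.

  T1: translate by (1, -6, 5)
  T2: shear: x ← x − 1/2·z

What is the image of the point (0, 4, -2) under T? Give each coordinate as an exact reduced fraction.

T(p) = (-1/2, -2, 3)

T1 translate by (1, -6, 5): (0, 4, -2) → (1, -2, 3)
T2 shear: x ← x − 1/2·z: (1, -2, 3) → (-1/2, -2, 3)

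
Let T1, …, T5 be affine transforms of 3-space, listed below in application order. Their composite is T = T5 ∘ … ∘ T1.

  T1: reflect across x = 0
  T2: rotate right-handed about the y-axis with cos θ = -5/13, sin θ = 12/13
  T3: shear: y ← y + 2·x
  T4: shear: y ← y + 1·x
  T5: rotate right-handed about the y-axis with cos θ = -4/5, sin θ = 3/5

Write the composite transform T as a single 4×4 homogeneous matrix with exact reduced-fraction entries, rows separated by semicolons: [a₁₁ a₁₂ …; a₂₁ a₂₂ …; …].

T1 = [-1 0 0 0; 0 1 0 0; 0 0 1 0; 0 0 0 1]
T2·T1 = [5/13 0 12/13 0; 0 1 0 0; 12/13 0 -5/13 0; 0 0 0 1]
T3·…·T1 = [5/13 0 12/13 0; 10/13 1 24/13 0; 12/13 0 -5/13 0; 0 0 0 1]
T4·…·T1 = [5/13 0 12/13 0; 15/13 1 36/13 0; 12/13 0 -5/13 0; 0 0 0 1]
T5·…·T1 = [16/65 0 -63/65 0; 15/13 1 36/13 0; -63/65 0 -16/65 0; 0 0 0 1]

T = [16/65 0 -63/65 0; 15/13 1 36/13 0; -63/65 0 -16/65 0; 0 0 0 1]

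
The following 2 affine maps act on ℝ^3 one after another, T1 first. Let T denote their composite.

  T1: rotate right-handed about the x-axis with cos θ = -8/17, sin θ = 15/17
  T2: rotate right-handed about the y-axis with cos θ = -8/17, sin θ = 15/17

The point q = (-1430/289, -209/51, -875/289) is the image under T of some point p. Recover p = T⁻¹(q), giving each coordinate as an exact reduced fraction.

p = (5, -2/3, 5)

T1 = [1 0 0 0; 0 -8/17 -15/17 0; 0 15/17 -8/17 0; 0 0 0 1]
T2·T1 = [-8/17 225/289 -120/289 0; 0 -8/17 -15/17 0; -15/17 -120/289 64/289 0; 0 0 0 1]
det M = 1; M⁻¹ = [-8/17 0 -15/17 0; 225/289 -8/17 -120/289 0; -120/289 -15/17 64/289 0; 0 0 0 1]
M⁻¹ · (-1430/289, -209/51, -875/289)ᵀ = (5, -2/3, 5)ᵀ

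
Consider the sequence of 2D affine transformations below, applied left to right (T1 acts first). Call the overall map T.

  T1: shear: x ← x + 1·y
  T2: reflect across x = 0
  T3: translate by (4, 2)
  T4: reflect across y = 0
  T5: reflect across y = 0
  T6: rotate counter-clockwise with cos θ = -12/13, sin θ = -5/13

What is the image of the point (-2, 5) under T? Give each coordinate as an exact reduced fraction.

T1 shear: x ← x + 1·y: (-2, 5) → (3, 5)
T2 reflect across x = 0: (3, 5) → (-3, 5)
T3 translate by (4, 2): (-3, 5) → (1, 7)
T4 reflect across y = 0: (1, 7) → (1, -7)
T5 reflect across y = 0: (1, -7) → (1, 7)
T6 rotate counter-clockwise with cos θ = -12/13, sin θ = -5/13: (1, 7) → (23/13, -89/13)

T(p) = (23/13, -89/13)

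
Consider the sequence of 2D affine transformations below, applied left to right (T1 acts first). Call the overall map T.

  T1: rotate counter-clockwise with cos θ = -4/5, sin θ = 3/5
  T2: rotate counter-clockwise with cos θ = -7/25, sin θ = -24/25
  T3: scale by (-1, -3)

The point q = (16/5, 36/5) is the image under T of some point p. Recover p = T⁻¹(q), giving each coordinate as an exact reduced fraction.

T1 = [-4/5 -3/5 0; 3/5 -4/5 0; 0 0 1]
T2·T1 = [4/5 -3/5 0; 3/5 4/5 0; 0 0 1]
T3·…·T1 = [-4/5 3/5 0; -9/5 -12/5 0; 0 0 1]
det M = 3; M⁻¹ = [-4/5 -1/5 0; 3/5 -4/15 0; 0 0 1]
M⁻¹ · (16/5, 36/5)ᵀ = (-4, 0)ᵀ

p = (-4, 0)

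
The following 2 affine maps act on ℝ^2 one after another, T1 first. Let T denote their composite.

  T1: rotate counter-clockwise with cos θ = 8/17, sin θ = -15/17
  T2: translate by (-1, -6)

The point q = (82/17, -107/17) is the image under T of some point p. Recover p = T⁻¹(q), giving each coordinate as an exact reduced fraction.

p = (3, 5)

T1 = [8/17 15/17 0; -15/17 8/17 0; 0 0 1]
T2·T1 = [8/17 15/17 -1; -15/17 8/17 -6; 0 0 1]
det M = 1; M⁻¹ = [8/17 -15/17 -82/17; 15/17 8/17 63/17; 0 0 1]
M⁻¹ · (82/17, -107/17)ᵀ = (3, 5)ᵀ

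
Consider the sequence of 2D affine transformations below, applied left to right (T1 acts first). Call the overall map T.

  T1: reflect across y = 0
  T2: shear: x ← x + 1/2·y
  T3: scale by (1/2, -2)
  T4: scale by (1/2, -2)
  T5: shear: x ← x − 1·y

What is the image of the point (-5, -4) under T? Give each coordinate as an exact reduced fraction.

T1 reflect across y = 0: (-5, -4) → (-5, 4)
T2 shear: x ← x + 1/2·y: (-5, 4) → (-3, 4)
T3 scale by (1/2, -2): (-3, 4) → (-3/2, -8)
T4 scale by (1/2, -2): (-3/2, -8) → (-3/4, 16)
T5 shear: x ← x − 1·y: (-3/4, 16) → (-67/4, 16)

T(p) = (-67/4, 16)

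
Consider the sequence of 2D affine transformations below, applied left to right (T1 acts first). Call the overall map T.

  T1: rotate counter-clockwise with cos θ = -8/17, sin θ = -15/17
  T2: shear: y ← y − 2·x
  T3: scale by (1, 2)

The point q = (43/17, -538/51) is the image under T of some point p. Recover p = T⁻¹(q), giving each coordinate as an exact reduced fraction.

T1 = [-8/17 15/17 0; -15/17 -8/17 0; 0 0 1]
T2·T1 = [-8/17 15/17 0; 1/17 -38/17 0; 0 0 1]
T3·…·T1 = [-8/17 15/17 0; 2/17 -76/17 0; 0 0 1]
det M = 2; M⁻¹ = [-38/17 -15/34 0; -1/17 -4/17 0; 0 0 1]
M⁻¹ · (43/17, -538/51)ᵀ = (-1, 7/3)ᵀ

p = (-1, 7/3)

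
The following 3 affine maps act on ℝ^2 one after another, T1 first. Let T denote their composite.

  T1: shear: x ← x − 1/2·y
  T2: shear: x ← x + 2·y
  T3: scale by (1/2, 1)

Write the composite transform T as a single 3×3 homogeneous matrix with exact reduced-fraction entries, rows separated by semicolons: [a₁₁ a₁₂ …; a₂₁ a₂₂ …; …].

T = [1/2 3/4 0; 0 1 0; 0 0 1]

T1 = [1 -1/2 0; 0 1 0; 0 0 1]
T2·T1 = [1 3/2 0; 0 1 0; 0 0 1]
T3·…·T1 = [1/2 3/4 0; 0 1 0; 0 0 1]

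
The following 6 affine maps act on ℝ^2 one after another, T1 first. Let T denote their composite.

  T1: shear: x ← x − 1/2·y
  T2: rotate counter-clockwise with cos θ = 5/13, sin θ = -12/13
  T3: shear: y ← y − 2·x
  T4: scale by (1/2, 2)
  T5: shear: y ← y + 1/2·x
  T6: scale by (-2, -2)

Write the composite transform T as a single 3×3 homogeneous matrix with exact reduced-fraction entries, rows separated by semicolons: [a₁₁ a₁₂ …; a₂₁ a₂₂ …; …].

T = [-5/13 -19/26 0; 171/26 109/52 0; 0 0 1]

T1 = [1 -1/2 0; 0 1 0; 0 0 1]
T2·T1 = [5/13 19/26 0; -12/13 11/13 0; 0 0 1]
T3·…·T1 = [5/13 19/26 0; -22/13 -8/13 0; 0 0 1]
T4·…·T1 = [5/26 19/52 0; -44/13 -16/13 0; 0 0 1]
T5·…·T1 = [5/26 19/52 0; -171/52 -109/104 0; 0 0 1]
T6·…·T1 = [-5/13 -19/26 0; 171/26 109/52 0; 0 0 1]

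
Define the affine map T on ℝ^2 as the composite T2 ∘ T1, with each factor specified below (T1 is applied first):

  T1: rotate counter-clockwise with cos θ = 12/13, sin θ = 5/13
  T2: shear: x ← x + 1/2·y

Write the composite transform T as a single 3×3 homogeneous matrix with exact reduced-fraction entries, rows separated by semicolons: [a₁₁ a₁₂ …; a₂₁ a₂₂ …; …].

T = [29/26 1/13 0; 5/13 12/13 0; 0 0 1]

T1 = [12/13 -5/13 0; 5/13 12/13 0; 0 0 1]
T2·T1 = [29/26 1/13 0; 5/13 12/13 0; 0 0 1]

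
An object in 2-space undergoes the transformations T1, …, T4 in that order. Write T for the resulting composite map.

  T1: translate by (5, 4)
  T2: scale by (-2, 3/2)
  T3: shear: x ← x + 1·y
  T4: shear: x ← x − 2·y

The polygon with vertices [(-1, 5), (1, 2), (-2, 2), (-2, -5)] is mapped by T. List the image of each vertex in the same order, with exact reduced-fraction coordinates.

image vertices: (-43/2, 27/2), (-21, 9), (-15, 9), (-9/2, -3/2)

T1 translate by (5, 4): (-1, 5) → (4, 9); (1, 2) → (6, 6); (-2, 2) → (3, 6); (-2, -5) → (3, -1)
T2 scale by (-2, 3/2): (4, 9) → (-8, 27/2); (6, 6) → (-12, 9); (3, 6) → (-6, 9); (3, -1) → (-6, -3/2)
T3 shear: x ← x + 1·y: (-8, 27/2) → (11/2, 27/2); (-12, 9) → (-3, 9); (-6, 9) → (3, 9); (-6, -3/2) → (-15/2, -3/2)
T4 shear: x ← x − 2·y: (11/2, 27/2) → (-43/2, 27/2); (-3, 9) → (-21, 9); (3, 9) → (-15, 9); (-15/2, -3/2) → (-9/2, -3/2)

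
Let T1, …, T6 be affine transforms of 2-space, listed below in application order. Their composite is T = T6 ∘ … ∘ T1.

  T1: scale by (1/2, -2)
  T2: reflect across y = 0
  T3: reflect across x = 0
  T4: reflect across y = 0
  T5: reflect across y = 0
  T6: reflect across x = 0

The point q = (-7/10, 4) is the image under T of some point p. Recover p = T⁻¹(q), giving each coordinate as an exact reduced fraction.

p = (-7/5, 2)

T1 = [1/2 0 0; 0 -2 0; 0 0 1]
T2·T1 = [1/2 0 0; 0 2 0; 0 0 1]
T3·…·T1 = [-1/2 0 0; 0 2 0; 0 0 1]
T4·…·T1 = [-1/2 0 0; 0 -2 0; 0 0 1]
T5·…·T1 = [-1/2 0 0; 0 2 0; 0 0 1]
T6·…·T1 = [1/2 0 0; 0 2 0; 0 0 1]
det M = 1; M⁻¹ = [2 0 0; 0 1/2 0; 0 0 1]
M⁻¹ · (-7/10, 4)ᵀ = (-7/5, 2)ᵀ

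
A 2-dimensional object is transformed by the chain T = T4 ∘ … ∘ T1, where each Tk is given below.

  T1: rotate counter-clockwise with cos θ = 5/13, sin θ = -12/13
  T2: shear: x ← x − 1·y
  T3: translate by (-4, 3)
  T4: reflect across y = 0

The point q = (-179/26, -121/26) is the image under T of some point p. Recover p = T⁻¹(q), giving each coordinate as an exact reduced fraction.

T1 = [5/13 12/13 0; -12/13 5/13 0; 0 0 1]
T2·T1 = [17/13 7/13 0; -12/13 5/13 0; 0 0 1]
T3·…·T1 = [17/13 7/13 -4; -12/13 5/13 3; 0 0 1]
T4·…·T1 = [17/13 7/13 -4; 12/13 -5/13 -3; 0 0 1]
det M = -1; M⁻¹ = [5/13 7/13 41/13; 12/13 -17/13 -3/13; 0 0 1]
M⁻¹ · (-179/26, -121/26)ᵀ = (-2, -1/2)ᵀ

p = (-2, -1/2)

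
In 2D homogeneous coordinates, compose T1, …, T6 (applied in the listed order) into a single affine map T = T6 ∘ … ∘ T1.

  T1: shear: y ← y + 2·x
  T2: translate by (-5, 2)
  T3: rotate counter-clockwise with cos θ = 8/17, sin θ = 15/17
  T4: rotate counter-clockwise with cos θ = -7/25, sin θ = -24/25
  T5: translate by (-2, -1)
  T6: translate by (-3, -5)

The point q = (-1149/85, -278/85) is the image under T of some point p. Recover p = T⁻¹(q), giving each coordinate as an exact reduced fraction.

p = (-3, 0)

T1 = [1 0 0; 2 1 0; 0 0 1]
T2·T1 = [1 0 -5; 2 1 2; 0 0 1]
T3·…·T1 = [-22/17 -15/17 -70/17; 31/17 8/17 -59/17; 0 0 1]
T4·…·T1 = [898/425 297/425 -926/425; 311/425 304/425 2093/425; 0 0 1]
T5·…·T1 = [898/425 297/425 -1776/425; 311/425 304/425 1668/425; 0 0 1]
T6·…·T1 = [898/425 297/425 -3051/425; 311/425 304/425 -457/425; 0 0 1]
det M = 1; M⁻¹ = [304/425 -297/425 1863/425; -311/425 898/425 -1267/425; 0 0 1]
M⁻¹ · (-1149/85, -278/85)ᵀ = (-3, 0)ᵀ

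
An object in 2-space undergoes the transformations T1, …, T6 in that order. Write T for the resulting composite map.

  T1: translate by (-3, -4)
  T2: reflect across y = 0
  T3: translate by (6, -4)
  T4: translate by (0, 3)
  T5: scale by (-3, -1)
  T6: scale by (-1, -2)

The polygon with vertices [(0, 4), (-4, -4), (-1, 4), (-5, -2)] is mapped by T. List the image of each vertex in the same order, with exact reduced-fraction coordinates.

T1 translate by (-3, -4): (0, 4) → (-3, 0); (-4, -4) → (-7, -8); (-1, 4) → (-4, 0); (-5, -2) → (-8, -6)
T2 reflect across y = 0: (-3, 0) → (-3, 0); (-7, -8) → (-7, 8); (-4, 0) → (-4, 0); (-8, -6) → (-8, 6)
T3 translate by (6, -4): (-3, 0) → (3, -4); (-7, 8) → (-1, 4); (-4, 0) → (2, -4); (-8, 6) → (-2, 2)
T4 translate by (0, 3): (3, -4) → (3, -1); (-1, 4) → (-1, 7); (2, -4) → (2, -1); (-2, 2) → (-2, 5)
T5 scale by (-3, -1): (3, -1) → (-9, 1); (-1, 7) → (3, -7); (2, -1) → (-6, 1); (-2, 5) → (6, -5)
T6 scale by (-1, -2): (-9, 1) → (9, -2); (3, -7) → (-3, 14); (-6, 1) → (6, -2); (6, -5) → (-6, 10)

image vertices: (9, -2), (-3, 14), (6, -2), (-6, 10)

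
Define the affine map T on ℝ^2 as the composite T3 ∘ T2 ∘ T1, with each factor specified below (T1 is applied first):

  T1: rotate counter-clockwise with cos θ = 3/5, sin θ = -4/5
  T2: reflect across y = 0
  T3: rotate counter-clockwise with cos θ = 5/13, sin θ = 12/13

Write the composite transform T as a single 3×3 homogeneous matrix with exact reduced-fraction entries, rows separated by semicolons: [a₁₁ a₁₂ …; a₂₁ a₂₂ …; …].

T = [-33/65 56/65 0; 56/65 33/65 0; 0 0 1]

T1 = [3/5 4/5 0; -4/5 3/5 0; 0 0 1]
T2·T1 = [3/5 4/5 0; 4/5 -3/5 0; 0 0 1]
T3·…·T1 = [-33/65 56/65 0; 56/65 33/65 0; 0 0 1]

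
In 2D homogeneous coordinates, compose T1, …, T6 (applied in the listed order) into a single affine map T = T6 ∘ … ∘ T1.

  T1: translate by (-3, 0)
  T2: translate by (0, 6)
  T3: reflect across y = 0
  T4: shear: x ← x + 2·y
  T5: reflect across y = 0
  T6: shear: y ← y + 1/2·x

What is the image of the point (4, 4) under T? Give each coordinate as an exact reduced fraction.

T1 translate by (-3, 0): (4, 4) → (1, 4)
T2 translate by (0, 6): (1, 4) → (1, 10)
T3 reflect across y = 0: (1, 10) → (1, -10)
T4 shear: x ← x + 2·y: (1, -10) → (-19, -10)
T5 reflect across y = 0: (-19, -10) → (-19, 10)
T6 shear: y ← y + 1/2·x: (-19, 10) → (-19, 1/2)

T(p) = (-19, 1/2)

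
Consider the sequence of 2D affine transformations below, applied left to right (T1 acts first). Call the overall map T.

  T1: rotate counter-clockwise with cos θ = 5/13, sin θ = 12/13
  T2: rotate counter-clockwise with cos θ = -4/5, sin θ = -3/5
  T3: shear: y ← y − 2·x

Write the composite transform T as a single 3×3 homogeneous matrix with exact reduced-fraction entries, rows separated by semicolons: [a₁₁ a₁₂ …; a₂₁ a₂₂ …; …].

T = [16/65 63/65 0; -19/13 -22/13 0; 0 0 1]

T1 = [5/13 -12/13 0; 12/13 5/13 0; 0 0 1]
T2·T1 = [16/65 63/65 0; -63/65 16/65 0; 0 0 1]
T3·…·T1 = [16/65 63/65 0; -19/13 -22/13 0; 0 0 1]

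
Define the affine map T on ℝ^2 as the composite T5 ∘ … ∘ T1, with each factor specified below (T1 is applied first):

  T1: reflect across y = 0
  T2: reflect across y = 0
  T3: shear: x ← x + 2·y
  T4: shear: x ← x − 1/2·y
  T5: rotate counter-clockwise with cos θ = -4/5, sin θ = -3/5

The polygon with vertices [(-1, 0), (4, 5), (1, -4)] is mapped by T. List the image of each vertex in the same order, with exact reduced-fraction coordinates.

T1 reflect across y = 0: (-1, 0) → (-1, 0); (4, 5) → (4, -5); (1, -4) → (1, 4)
T2 reflect across y = 0: (-1, 0) → (-1, 0); (4, -5) → (4, 5); (1, 4) → (1, -4)
T3 shear: x ← x + 2·y: (-1, 0) → (-1, 0); (4, 5) → (14, 5); (1, -4) → (-7, -4)
T4 shear: x ← x − 1/2·y: (-1, 0) → (-1, 0); (14, 5) → (23/2, 5); (-7, -4) → (-5, -4)
T5 rotate counter-clockwise with cos θ = -4/5, sin θ = -3/5: (-1, 0) → (4/5, 3/5); (23/2, 5) → (-31/5, -109/10); (-5, -4) → (8/5, 31/5)

image vertices: (4/5, 3/5), (-31/5, -109/10), (8/5, 31/5)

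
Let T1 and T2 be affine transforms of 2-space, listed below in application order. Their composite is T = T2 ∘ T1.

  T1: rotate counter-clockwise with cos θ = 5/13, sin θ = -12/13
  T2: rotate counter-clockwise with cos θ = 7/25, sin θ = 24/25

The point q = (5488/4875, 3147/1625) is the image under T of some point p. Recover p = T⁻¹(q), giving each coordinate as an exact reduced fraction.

p = (4/3, 9/5)

T1 = [5/13 12/13 0; -12/13 5/13 0; 0 0 1]
T2·T1 = [323/325 -36/325 0; 36/325 323/325 0; 0 0 1]
det M = 1; M⁻¹ = [323/325 36/325 0; -36/325 323/325 0; 0 0 1]
M⁻¹ · (5488/4875, 3147/1625)ᵀ = (4/3, 9/5)ᵀ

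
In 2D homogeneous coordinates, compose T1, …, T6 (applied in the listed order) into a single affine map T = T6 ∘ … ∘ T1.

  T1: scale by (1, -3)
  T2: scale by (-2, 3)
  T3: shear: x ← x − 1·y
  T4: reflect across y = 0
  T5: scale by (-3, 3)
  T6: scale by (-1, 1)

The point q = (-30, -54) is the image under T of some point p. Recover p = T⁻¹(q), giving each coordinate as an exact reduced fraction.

T1 = [1 0 0; 0 -3 0; 0 0 1]
T2·T1 = [-2 0 0; 0 -9 0; 0 0 1]
T3·…·T1 = [-2 9 0; 0 -9 0; 0 0 1]
T4·…·T1 = [-2 9 0; 0 9 0; 0 0 1]
T5·…·T1 = [6 -27 0; 0 27 0; 0 0 1]
T6·…·T1 = [-6 27 0; 0 27 0; 0 0 1]
det M = -162; M⁻¹ = [-1/6 1/6 0; 0 1/27 0; 0 0 1]
M⁻¹ · (-30, -54)ᵀ = (-4, -2)ᵀ

p = (-4, -2)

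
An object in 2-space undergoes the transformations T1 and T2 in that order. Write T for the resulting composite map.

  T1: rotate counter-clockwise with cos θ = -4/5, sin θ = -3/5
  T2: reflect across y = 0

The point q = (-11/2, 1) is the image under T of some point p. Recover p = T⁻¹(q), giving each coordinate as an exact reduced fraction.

T1 = [-4/5 3/5 0; -3/5 -4/5 0; 0 0 1]
T2·T1 = [-4/5 3/5 0; 3/5 4/5 0; 0 0 1]
det M = -1; M⁻¹ = [-4/5 3/5 0; 3/5 4/5 0; 0 0 1]
M⁻¹ · (-11/2, 1)ᵀ = (5, -5/2)ᵀ

p = (5, -5/2)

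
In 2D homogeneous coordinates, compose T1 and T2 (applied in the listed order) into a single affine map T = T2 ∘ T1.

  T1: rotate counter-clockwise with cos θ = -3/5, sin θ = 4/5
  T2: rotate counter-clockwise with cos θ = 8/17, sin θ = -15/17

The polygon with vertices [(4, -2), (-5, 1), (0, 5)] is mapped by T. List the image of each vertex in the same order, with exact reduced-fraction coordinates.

image vertices: (298/85, 236/85), (-257/85, -349/85), (-77/17, 36/17)

T1 rotate counter-clockwise with cos θ = -3/5, sin θ = 4/5: (4, -2) → (-4/5, 22/5); (-5, 1) → (11/5, -23/5); (0, 5) → (-4, -3)
T2 rotate counter-clockwise with cos θ = 8/17, sin θ = -15/17: (-4/5, 22/5) → (298/85, 236/85); (11/5, -23/5) → (-257/85, -349/85); (-4, -3) → (-77/17, 36/17)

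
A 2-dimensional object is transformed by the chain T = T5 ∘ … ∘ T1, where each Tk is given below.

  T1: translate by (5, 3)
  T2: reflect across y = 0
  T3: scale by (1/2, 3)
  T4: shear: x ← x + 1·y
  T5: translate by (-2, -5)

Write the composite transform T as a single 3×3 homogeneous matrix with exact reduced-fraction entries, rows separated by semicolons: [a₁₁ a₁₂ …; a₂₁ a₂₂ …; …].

T = [1/2 -3 -17/2; 0 -3 -14; 0 0 1]

T1 = [1 0 5; 0 1 3; 0 0 1]
T2·T1 = [1 0 5; 0 -1 -3; 0 0 1]
T3·…·T1 = [1/2 0 5/2; 0 -3 -9; 0 0 1]
T4·…·T1 = [1/2 -3 -13/2; 0 -3 -9; 0 0 1]
T5·…·T1 = [1/2 -3 -17/2; 0 -3 -14; 0 0 1]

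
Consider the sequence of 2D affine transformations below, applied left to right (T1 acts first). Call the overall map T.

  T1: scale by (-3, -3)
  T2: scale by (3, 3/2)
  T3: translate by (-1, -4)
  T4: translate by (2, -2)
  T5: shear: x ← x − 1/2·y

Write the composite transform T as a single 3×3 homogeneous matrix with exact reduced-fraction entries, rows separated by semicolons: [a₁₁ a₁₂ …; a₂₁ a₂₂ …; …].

T1 = [-3 0 0; 0 -3 0; 0 0 1]
T2·T1 = [-9 0 0; 0 -9/2 0; 0 0 1]
T3·…·T1 = [-9 0 -1; 0 -9/2 -4; 0 0 1]
T4·…·T1 = [-9 0 1; 0 -9/2 -6; 0 0 1]
T5·…·T1 = [-9 9/4 4; 0 -9/2 -6; 0 0 1]

T = [-9 9/4 4; 0 -9/2 -6; 0 0 1]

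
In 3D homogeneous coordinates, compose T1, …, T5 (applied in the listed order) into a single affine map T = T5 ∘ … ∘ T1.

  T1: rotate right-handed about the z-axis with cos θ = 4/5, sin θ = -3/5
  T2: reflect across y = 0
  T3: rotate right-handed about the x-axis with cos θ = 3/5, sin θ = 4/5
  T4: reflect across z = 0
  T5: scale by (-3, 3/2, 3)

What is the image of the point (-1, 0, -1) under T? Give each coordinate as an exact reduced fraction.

T(p) = (12/5, 33/50, 81/25)

T1 rotate right-handed about the z-axis with cos θ = 4/5, sin θ = -3/5: (-1, 0, -1) → (-4/5, 3/5, -1)
T2 reflect across y = 0: (-4/5, 3/5, -1) → (-4/5, -3/5, -1)
T3 rotate right-handed about the x-axis with cos θ = 3/5, sin θ = 4/5: (-4/5, -3/5, -1) → (-4/5, 11/25, -27/25)
T4 reflect across z = 0: (-4/5, 11/25, -27/25) → (-4/5, 11/25, 27/25)
T5 scale by (-3, 3/2, 3): (-4/5, 11/25, 27/25) → (12/5, 33/50, 81/25)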